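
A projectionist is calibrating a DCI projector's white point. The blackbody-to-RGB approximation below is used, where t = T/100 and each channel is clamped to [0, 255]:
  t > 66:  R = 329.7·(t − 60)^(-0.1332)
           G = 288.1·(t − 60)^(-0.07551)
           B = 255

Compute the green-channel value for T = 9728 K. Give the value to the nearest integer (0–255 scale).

219

t = 9728/100 = 97.28; the t > 66 branch applies.
G = 288.1·(97.28 − 60)^(-0.07551) = 288.1·37.28^(-0.07551) = 288.1·0.76092 = 219.220.
Rounded: 219.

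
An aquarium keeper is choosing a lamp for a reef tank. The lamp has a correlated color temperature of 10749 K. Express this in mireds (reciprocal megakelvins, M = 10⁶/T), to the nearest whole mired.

93 mireds

M = 10⁶ / 10749 = 93.032 → 93 mireds.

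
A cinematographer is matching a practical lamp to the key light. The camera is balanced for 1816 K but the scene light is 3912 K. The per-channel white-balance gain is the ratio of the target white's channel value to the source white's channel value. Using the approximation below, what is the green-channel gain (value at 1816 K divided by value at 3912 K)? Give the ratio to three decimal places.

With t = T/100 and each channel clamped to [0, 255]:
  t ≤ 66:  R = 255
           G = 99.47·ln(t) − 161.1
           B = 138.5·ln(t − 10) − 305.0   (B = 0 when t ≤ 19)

0.625

At 3912 K (t = 39.12):
  G = 99.47·ln 39.12 − 161.1 = 99.47·3.6666 − 161.1 = 203.620.
At 1816 K (t = 18.16):
  G = 99.47·ln 18.16 − 161.1 = 99.47·2.8992 − 161.1 = 127.286.
Gain = 127.286 / 203.620 = 0.6251 → 0.625.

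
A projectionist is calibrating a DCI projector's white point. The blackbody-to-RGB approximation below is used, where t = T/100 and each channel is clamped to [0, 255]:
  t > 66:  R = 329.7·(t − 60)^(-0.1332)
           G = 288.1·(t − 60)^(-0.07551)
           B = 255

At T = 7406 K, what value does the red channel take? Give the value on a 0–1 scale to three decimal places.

t = 7406/100 = 74.06; the t > 66 branch applies.
R = 329.7·(74.06 − 60)^(-0.1332) = 329.7·14.06^(-0.1332) = 329.7·0.70322 = 231.850.
On a 0–1 scale: 231.850/255 = 0.9092 → 0.909.

0.909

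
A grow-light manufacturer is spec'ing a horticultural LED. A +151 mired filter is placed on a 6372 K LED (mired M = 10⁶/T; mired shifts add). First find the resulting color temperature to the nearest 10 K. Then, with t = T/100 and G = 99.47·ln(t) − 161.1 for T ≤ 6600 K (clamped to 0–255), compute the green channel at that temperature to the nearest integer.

M_in = 10⁶/6372 = 156.94; M_out = 156.94 + (+151) = 307.94.
T_out = 10⁶/307.94 = 3247.4 K → 3250 K; t = 32.5.
G = 99.47·ln 32.5 − 161.1 = 99.47·3.4812 − 161.1 = 185.179.
Rounded: 185.

185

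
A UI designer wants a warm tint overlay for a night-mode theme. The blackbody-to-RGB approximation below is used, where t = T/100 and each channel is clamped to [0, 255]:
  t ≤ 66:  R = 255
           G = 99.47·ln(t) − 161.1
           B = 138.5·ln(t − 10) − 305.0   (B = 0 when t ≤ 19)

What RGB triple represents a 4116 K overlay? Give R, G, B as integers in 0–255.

t = 4116/100 = 41.16; the t ≤ 66 branch applies.
R = 255 by definition for t ≤ 66.
G = 99.47·ln 41.16 − 161.1 = 99.47·3.7175 − 161.1 = 208.676.
B = 138.5·ln(41.16 − 10) − 305.0 = 138.5·ln 31.16 − 305.0 = 138.5·3.4391 − 305.0 = 171.320.
Rounded: (255, 209, 171).

R=255, G=209, B=171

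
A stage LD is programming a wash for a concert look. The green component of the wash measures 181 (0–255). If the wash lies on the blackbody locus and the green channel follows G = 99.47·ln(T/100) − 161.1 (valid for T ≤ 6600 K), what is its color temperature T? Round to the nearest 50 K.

ln t = (181 + 161.1) / 99.47 = 3.4392.
t = e^3.4392 = 31.163.
T = 100·t = 3116 K → 3100 K to the nearest 50 K.

3100 K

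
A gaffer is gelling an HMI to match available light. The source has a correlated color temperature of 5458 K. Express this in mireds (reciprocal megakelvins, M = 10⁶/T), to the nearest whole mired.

M = 10⁶ / 5458 = 183.217 → 183 mireds.

183 mireds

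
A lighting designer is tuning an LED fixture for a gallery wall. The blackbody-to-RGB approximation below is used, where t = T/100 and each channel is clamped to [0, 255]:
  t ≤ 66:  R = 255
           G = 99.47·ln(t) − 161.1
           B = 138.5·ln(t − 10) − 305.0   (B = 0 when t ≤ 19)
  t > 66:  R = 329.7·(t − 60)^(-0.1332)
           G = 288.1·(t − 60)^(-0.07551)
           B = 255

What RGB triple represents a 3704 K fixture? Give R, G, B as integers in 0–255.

t = 3704/100 = 37.04; the t ≤ 66 branch applies.
R = 255 by definition for t ≤ 66.
G = 99.47·ln 37.04 − 161.1 = 99.47·3.6120 − 161.1 = 198.185.
B = 138.5·ln(37.04 − 10) − 305.0 = 138.5·ln 27.04 − 305.0 = 138.5·3.2973 − 305.0 = 151.678.
Rounded: (255, 198, 152).

R=255, G=198, B=152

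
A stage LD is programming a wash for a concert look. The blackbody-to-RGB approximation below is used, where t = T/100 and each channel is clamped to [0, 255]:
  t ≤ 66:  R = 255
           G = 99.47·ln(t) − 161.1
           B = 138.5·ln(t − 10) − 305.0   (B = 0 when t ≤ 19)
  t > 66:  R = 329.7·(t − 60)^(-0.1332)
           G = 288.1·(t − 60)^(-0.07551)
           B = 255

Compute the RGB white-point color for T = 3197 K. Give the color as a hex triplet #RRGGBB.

t = 3197/100 = 31.97; the t ≤ 66 branch applies.
R = 255 by definition for t ≤ 66.
G = 99.47·ln 31.97 − 161.1 = 99.47·3.4648 − 161.1 = 183.543.
B = 138.5·ln(31.97 − 10) − 305.0 = 138.5·ln 21.97 − 305.0 = 138.5·3.0897 − 305.0 = 122.920.
Rounded: (255, 184, 123).
In hex: #FFB87B.

#FFB87B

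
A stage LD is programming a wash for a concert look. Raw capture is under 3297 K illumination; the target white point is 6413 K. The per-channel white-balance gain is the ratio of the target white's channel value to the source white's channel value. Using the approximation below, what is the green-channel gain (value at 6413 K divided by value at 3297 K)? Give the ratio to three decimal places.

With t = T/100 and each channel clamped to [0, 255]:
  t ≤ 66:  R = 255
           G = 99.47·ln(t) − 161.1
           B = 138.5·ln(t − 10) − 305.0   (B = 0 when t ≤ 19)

1.355

At 3297 K (t = 32.97):
  G = 99.47·ln 32.97 − 161.1 = 99.47·3.4956 − 161.1 = 186.607.
At 6413 K (t = 64.13):
  G = 99.47·ln 64.13 − 161.1 = 99.47·4.1609 − 161.1 = 252.786.
Gain = 252.786 / 186.607 = 1.3546 → 1.355.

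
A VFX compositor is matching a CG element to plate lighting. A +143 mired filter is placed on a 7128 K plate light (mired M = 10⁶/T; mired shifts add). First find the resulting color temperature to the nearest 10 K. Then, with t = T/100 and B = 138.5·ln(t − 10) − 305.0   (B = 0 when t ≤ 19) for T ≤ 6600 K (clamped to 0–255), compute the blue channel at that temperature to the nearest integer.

M_in = 10⁶/7128 = 140.29; M_out = 140.29 + (+143) = 283.29.
T_out = 10⁶/283.29 = 3529.9 K → 3530 K; t = 35.3.
B = 138.5·ln(35.3 − 10) − 305.0 = 138.5·ln 25.3 − 305.0 = 138.5·3.2308 − 305.0 = 142.466.
Rounded: 142.

142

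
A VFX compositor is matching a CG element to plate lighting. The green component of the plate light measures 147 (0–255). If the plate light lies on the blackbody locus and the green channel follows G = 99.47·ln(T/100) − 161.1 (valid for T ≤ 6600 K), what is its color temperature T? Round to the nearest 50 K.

ln t = (147 + 161.1) / 99.47 = 3.0974.
t = e^3.0974 = 22.141.
T = 100·t = 2214 K → 2200 K to the nearest 50 K.

2200 K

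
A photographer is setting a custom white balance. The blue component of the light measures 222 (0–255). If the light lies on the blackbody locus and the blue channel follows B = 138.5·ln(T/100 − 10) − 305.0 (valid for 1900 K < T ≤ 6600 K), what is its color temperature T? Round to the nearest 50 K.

5500 K

ln(t − 10) = (222 + 305.0) / 138.5 = 3.8051.
t − 10 = e^3.8051 = 44.928, so t = 54.928.
T = 100·t = 5493 K → 5500 K to the nearest 50 K.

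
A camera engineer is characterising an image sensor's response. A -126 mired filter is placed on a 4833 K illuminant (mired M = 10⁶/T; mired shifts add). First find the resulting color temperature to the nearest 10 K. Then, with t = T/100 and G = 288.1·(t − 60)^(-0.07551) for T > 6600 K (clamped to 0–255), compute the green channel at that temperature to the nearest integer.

M_in = 10⁶/4833 = 206.91; M_out = 206.91 + (-126) = 80.91.
T_out = 10⁶/80.91 = 12359.3 K → 12360 K; t = 123.6.
G = 288.1·(123.6 − 60)^(-0.07551) = 288.1·63.6^(-0.07551) = 288.1·0.73084 = 210.554.
Rounded: 211.

211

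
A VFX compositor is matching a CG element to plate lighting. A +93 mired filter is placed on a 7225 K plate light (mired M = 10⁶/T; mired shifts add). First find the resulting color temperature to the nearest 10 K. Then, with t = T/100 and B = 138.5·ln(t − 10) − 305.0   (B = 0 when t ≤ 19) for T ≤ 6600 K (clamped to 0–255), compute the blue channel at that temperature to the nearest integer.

M_in = 10⁶/7225 = 138.41; M_out = 138.41 + (+93) = 231.41.
T_out = 10⁶/231.41 = 4321.4 K → 4320 K; t = 43.2.
B = 138.5·ln(43.2 − 10) − 305.0 = 138.5·ln 33.2 − 305.0 = 138.5·3.5025 − 305.0 = 180.103.
Rounded: 180.

180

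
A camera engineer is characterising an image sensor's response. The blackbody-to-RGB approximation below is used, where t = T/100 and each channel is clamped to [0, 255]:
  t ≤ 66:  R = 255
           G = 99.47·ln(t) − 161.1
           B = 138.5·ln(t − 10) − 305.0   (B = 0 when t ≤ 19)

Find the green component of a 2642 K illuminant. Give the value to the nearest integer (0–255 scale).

t = 2642/100 = 26.42; the t ≤ 66 branch applies.
G = 99.47·ln 26.42 − 161.1 = 99.47·3.2741 − 161.1 = 164.577.
Rounded: 165.

165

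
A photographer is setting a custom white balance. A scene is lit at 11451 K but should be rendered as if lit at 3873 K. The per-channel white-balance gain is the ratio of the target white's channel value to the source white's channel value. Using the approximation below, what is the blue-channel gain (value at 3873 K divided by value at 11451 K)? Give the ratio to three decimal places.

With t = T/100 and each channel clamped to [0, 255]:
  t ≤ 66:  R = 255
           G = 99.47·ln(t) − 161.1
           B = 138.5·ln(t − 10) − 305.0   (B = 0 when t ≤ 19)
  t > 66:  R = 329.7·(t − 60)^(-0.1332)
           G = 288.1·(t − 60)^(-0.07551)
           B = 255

0.628

At 11451 K (t = 114.51):
  B = 255 by definition for t > 66.
At 3873 K (t = 38.73):
  B = 138.5·ln(38.73 − 10) − 305.0 = 138.5·ln 28.73 − 305.0 = 138.5·3.3579 − 305.0 = 160.075.
Gain = 160.075 / 255.000 = 0.6277 → 0.628.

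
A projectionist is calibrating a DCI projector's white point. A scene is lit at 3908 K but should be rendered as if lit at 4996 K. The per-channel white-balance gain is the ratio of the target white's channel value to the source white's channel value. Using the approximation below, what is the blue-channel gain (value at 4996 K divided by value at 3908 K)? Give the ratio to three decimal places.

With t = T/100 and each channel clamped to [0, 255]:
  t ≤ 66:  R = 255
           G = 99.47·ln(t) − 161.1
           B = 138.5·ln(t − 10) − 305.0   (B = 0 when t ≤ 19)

1.272

At 3908 K (t = 39.08):
  B = 138.5·ln(39.08 − 10) − 305.0 = 138.5·ln 29.08 − 305.0 = 138.5·3.3701 − 305.0 = 161.752.
At 4996 K (t = 49.96):
  B = 138.5·ln(49.96 − 10) − 305.0 = 138.5·ln 39.96 − 305.0 = 138.5·3.6879 − 305.0 = 205.771.
Gain = 205.771 / 161.752 = 1.2721 → 1.272.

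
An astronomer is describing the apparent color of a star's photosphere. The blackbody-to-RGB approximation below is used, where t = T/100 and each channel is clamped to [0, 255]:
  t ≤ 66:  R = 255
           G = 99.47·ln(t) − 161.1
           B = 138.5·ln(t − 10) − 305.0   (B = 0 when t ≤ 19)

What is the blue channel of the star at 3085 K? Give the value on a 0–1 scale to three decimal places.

t = 3085/100 = 30.85; the t ≤ 66 branch applies.
B = 138.5·ln(30.85 − 10) − 305.0 = 138.5·ln 20.85 − 305.0 = 138.5·3.0374 − 305.0 = 115.674.
On a 0–1 scale: 115.674/255 = 0.4536 → 0.454.

0.454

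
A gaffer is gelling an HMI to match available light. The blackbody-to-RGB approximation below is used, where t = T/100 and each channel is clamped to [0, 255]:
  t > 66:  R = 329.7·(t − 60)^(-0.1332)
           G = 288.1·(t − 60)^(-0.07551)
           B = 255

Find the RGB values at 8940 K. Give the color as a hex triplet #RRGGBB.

t = 8940/100 = 89.4; the t > 66 branch applies.
R = 329.7·(89.4 − 60)^(-0.1332) = 329.7·29.4^(-0.1332) = 329.7·0.63741 = 210.153.
G = 288.1·(89.4 − 60)^(-0.07551) = 288.1·29.4^(-0.07551) = 288.1·0.77468 = 223.187.
B = 255 by definition for t > 66.
Rounded: (210, 223, 255).
In hex: #D2DFFF.

#D2DFFF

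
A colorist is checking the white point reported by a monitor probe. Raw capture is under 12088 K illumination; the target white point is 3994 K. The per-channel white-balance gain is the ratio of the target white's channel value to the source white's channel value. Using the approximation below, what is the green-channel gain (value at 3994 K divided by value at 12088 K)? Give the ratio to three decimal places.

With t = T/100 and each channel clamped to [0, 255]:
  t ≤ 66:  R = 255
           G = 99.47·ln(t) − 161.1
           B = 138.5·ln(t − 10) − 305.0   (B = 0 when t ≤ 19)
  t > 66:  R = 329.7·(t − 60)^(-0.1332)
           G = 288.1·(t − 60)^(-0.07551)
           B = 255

0.974

At 12088 K (t = 120.88):
  G = 288.1·(120.88 − 60)^(-0.07551) = 288.1·60.88^(-0.07551) = 288.1·0.73325 = 211.250.
At 3994 K (t = 39.94):
  G = 99.47·ln 39.94 − 161.1 = 99.47·3.6874 − 161.1 = 205.684.
Gain = 205.684 / 211.250 = 0.9736 → 0.974.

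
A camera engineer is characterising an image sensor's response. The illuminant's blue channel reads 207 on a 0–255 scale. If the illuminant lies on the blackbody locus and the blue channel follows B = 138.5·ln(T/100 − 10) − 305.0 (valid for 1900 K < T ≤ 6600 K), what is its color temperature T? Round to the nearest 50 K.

ln(t − 10) = (207 + 305.0) / 138.5 = 3.6968.
t − 10 = e^3.6968 = 40.316, so t = 50.316.
T = 100·t = 5032 K → 5050 K to the nearest 50 K.

5050 K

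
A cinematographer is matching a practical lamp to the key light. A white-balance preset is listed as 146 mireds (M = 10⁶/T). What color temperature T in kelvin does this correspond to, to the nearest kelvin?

6849 K

T = 10⁶ / 146 = 6849.32 K → 6849 K.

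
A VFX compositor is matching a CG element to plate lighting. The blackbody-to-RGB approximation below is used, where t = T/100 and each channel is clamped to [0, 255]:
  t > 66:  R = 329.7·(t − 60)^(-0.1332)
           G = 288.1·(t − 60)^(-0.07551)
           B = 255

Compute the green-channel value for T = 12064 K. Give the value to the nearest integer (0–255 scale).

211

t = 12064/100 = 120.64; the t > 66 branch applies.
G = 288.1·(120.64 − 60)^(-0.07551) = 288.1·60.64^(-0.07551) = 288.1·0.73347 = 211.313.
Rounded: 211.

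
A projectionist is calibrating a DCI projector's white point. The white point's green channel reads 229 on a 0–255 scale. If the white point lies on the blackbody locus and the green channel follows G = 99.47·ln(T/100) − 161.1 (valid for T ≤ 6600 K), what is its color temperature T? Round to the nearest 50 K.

5050 K

ln t = (229 + 161.1) / 99.47 = 3.9218.
t = e^3.9218 = 50.491.
T = 100·t = 5049 K → 5050 K to the nearest 50 K.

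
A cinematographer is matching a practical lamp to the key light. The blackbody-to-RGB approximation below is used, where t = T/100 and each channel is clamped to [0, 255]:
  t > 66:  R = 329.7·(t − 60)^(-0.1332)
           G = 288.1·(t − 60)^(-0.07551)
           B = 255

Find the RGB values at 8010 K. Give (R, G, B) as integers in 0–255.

t = 8010/100 = 80.1; the t > 66 branch applies.
R = 329.7·(80.1 − 60)^(-0.1332) = 329.7·20.1^(-0.1332) = 329.7·0.67052 = 221.072.
G = 288.1·(80.1 − 60)^(-0.07551) = 288.1·20.1^(-0.07551) = 288.1·0.79725 = 229.688.
B = 255 by definition for t > 66.
Rounded: (221, 230, 255).

(221, 230, 255)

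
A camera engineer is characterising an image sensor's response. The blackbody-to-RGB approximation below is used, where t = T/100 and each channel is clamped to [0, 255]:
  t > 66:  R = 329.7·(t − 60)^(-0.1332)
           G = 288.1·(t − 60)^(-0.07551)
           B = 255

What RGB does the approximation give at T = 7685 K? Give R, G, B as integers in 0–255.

t = 7685/100 = 76.85; the t > 66 branch applies.
R = 329.7·(76.85 − 60)^(-0.1332) = 329.7·16.85^(-0.1332) = 329.7·0.68646 = 226.327.
G = 288.1·(76.85 − 60)^(-0.07551) = 288.1·16.85^(-0.07551) = 288.1·0.80794 = 232.768.
B = 255 by definition for t > 66.
Rounded: (226, 233, 255).

R=226, G=233, B=255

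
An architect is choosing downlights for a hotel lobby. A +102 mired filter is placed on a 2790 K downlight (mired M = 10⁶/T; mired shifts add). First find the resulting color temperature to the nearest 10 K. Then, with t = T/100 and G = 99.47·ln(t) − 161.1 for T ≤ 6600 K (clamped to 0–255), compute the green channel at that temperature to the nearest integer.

145

M_in = 10⁶/2790 = 358.42; M_out = 358.42 + (+102) = 460.42.
T_out = 10⁶/460.42 = 2171.9 K → 2170 K; t = 21.7.
G = 99.47·ln 21.7 − 161.1 = 99.47·3.0773 − 161.1 = 145.000.
Rounded: 145.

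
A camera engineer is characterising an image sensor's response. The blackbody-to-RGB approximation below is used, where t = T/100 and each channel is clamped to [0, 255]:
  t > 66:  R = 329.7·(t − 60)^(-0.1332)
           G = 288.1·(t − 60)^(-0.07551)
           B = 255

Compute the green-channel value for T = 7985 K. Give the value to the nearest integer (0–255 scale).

t = 7985/100 = 79.85; the t > 66 branch applies.
G = 288.1·(79.85 − 60)^(-0.07551) = 288.1·19.85^(-0.07551) = 288.1·0.79801 = 229.906.
Rounded: 230.

230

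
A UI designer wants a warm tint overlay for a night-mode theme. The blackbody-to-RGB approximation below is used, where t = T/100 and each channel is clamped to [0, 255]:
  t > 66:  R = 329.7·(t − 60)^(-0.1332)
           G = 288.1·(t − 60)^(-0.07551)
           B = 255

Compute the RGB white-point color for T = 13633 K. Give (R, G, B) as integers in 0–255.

t = 13633/100 = 136.33; the t > 66 branch applies.
R = 329.7·(136.33 − 60)^(-0.1332) = 329.7·76.33^(-0.1332) = 329.7·0.56134 = 185.073.
G = 288.1·(136.33 − 60)^(-0.07551) = 288.1·76.33^(-0.07551) = 288.1·0.72084 = 207.673.
B = 255 by definition for t > 66.
Rounded: (185, 208, 255).

(185, 208, 255)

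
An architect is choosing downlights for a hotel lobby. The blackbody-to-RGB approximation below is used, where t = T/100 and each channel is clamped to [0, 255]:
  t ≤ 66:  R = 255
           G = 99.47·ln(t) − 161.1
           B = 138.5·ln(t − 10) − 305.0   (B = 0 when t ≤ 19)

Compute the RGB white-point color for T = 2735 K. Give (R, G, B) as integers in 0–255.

(255, 168, 90)

t = 2735/100 = 27.35; the t ≤ 66 branch applies.
R = 255 by definition for t ≤ 66.
G = 99.47·ln 27.35 − 161.1 = 99.47·3.3087 − 161.1 = 168.018.
B = 138.5·ln(27.35 − 10) − 305.0 = 138.5·ln 17.35 − 305.0 = 138.5·2.8536 − 305.0 = 90.223.
Rounded: (255, 168, 90).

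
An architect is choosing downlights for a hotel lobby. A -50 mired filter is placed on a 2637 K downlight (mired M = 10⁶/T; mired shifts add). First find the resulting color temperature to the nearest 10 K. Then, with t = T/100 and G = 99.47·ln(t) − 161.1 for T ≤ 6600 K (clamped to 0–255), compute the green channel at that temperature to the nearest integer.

179

M_in = 10⁶/2637 = 379.22; M_out = 379.22 + (-50) = 329.22.
T_out = 10⁶/329.22 = 3037.5 K → 3040 K; t = 30.4.
G = 99.47·ln 30.4 − 161.1 = 99.47·3.4144 − 161.1 = 178.535.
Rounded: 179.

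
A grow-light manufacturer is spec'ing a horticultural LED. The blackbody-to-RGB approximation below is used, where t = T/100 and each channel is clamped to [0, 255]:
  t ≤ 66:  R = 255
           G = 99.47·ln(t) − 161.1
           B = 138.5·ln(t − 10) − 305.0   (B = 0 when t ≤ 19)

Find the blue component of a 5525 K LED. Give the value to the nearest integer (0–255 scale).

223

t = 5525/100 = 55.25; the t ≤ 66 branch applies.
B = 138.5·ln(55.25 − 10) − 305.0 = 138.5·ln 45.25 − 305.0 = 138.5·3.8122 − 305.0 = 222.990.
Rounded: 223.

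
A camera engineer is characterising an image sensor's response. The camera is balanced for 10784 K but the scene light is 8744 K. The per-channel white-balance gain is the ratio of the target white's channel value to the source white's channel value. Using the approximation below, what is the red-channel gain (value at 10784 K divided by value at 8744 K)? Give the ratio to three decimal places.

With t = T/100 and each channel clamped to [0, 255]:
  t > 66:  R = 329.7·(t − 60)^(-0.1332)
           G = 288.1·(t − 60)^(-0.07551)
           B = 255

0.929

At 8744 K (t = 87.44):
  R = 329.7·(87.44 − 60)^(-0.1332) = 329.7·27.44^(-0.1332) = 329.7·0.64329 = 212.093.
At 10784 K (t = 107.84):
  R = 329.7·(107.84 − 60)^(-0.1332) = 329.7·47.84^(-0.1332) = 329.7·0.59738 = 196.957.
Gain = 196.957 / 212.093 = 0.9286 → 0.929.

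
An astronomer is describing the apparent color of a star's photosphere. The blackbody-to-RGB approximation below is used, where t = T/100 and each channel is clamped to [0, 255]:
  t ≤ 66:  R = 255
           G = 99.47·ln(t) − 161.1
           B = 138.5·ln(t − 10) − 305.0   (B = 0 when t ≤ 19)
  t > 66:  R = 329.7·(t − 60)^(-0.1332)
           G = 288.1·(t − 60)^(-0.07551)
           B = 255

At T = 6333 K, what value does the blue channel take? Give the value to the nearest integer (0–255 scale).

t = 6333/100 = 63.33; the t ≤ 66 branch applies.
B = 138.5·ln(63.33 − 10) − 305.0 = 138.5·ln 53.33 − 305.0 = 138.5·3.9765 − 305.0 = 245.745.
Rounded: 246.

246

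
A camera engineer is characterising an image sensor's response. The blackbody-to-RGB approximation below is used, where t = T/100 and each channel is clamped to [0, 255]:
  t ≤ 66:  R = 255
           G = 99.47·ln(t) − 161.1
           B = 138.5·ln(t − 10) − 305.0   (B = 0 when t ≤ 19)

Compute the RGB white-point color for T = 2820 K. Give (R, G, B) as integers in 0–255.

(255, 171, 97)

t = 2820/100 = 28.2; the t ≤ 66 branch applies.
R = 255 by definition for t ≤ 66.
G = 99.47·ln 28.2 − 161.1 = 99.47·3.3393 − 161.1 = 171.062.
B = 138.5·ln(28.2 − 10) − 305.0 = 138.5·ln 18.2 − 305.0 = 138.5·2.9014 − 305.0 = 96.847.
Rounded: (255, 171, 97).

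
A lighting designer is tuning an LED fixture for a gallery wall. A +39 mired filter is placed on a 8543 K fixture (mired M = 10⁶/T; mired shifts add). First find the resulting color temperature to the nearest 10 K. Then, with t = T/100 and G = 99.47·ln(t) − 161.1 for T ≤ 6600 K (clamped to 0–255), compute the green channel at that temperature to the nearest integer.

253

M_in = 10⁶/8543 = 117.05; M_out = 117.05 + (+39) = 156.05.
T_out = 10⁶/156.05 = 6408.0 K → 6410 K; t = 64.1.
G = 99.47·ln 64.1 − 161.1 = 99.47·4.1604 − 161.1 = 252.739.
Rounded: 253.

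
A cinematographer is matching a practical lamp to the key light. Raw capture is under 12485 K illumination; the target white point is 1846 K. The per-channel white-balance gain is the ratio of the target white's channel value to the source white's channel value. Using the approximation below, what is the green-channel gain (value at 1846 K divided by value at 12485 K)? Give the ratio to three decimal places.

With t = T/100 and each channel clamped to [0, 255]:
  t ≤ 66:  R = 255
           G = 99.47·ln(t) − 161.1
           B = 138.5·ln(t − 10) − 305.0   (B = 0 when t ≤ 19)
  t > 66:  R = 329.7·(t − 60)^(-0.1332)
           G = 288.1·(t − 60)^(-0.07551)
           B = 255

At 12485 K (t = 124.85):
  G = 288.1·(124.85 − 60)^(-0.07551) = 288.1·64.85^(-0.07551) = 288.1·0.72976 = 210.245.
At 1846 K (t = 18.46):
  G = 99.47·ln 18.46 − 161.1 = 99.47·2.9156 − 161.1 = 128.915.
Gain = 128.915 / 210.245 = 0.6132 → 0.613.

0.613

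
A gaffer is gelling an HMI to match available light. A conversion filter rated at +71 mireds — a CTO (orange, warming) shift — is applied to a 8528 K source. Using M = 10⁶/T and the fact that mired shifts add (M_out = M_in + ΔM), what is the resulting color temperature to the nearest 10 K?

5310 K

M_in = 10⁶/8528 = 117.26 mireds.
M_out = 117.26 + (+71) = 188.26 mireds.
T_out = 10⁶/188.26 = 5311.8 K → 5310 K.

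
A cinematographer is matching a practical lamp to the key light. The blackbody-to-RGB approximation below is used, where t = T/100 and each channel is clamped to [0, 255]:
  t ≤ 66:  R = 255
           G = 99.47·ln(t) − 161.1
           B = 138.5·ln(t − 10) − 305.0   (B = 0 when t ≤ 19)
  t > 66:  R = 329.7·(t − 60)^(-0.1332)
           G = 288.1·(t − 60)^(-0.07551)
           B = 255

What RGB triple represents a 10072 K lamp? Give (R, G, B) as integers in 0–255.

(201, 218, 255)

t = 10072/100 = 100.72; the t > 66 branch applies.
R = 329.7·(100.72 − 60)^(-0.1332) = 329.7·40.72^(-0.1332) = 329.7·0.61034 = 201.230.
G = 288.1·(100.72 − 60)^(-0.07551) = 288.1·40.72^(-0.07551) = 288.1·0.75586 = 217.764.
B = 255 by definition for t > 66.
Rounded: (201, 218, 255).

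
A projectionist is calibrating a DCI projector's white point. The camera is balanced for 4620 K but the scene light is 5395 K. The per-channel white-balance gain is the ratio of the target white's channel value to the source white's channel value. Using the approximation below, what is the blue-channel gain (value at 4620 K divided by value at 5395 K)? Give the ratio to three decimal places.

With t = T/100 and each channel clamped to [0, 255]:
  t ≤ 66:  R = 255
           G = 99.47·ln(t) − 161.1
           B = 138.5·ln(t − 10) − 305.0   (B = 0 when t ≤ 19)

0.877

At 5395 K (t = 53.95):
  B = 138.5·ln(53.95 − 10) − 305.0 = 138.5·ln 43.95 − 305.0 = 138.5·3.7831 − 305.0 = 218.953.
At 4620 K (t = 46.2):
  B = 138.5·ln(46.2 − 10) − 305.0 = 138.5·ln 36.2 − 305.0 = 138.5·3.5891 − 305.0 = 192.085.
Gain = 192.085 / 218.953 = 0.8773 → 0.877.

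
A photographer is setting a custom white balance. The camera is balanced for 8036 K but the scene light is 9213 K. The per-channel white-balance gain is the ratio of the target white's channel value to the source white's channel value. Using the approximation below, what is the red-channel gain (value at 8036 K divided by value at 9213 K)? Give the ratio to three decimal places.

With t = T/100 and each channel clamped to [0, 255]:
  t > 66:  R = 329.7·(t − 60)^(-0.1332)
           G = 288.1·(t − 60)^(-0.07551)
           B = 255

At 9213 K (t = 92.13):
  R = 329.7·(92.13 − 60)^(-0.1332) = 329.7·32.13^(-0.1332) = 329.7·0.62991 = 207.682.
At 8036 K (t = 80.36):
  R = 329.7·(80.36 − 60)^(-0.1332) = 329.7·20.36^(-0.1332) = 329.7·0.66938 = 220.694.
Gain = 220.694 / 207.682 = 1.0627 → 1.063.

1.063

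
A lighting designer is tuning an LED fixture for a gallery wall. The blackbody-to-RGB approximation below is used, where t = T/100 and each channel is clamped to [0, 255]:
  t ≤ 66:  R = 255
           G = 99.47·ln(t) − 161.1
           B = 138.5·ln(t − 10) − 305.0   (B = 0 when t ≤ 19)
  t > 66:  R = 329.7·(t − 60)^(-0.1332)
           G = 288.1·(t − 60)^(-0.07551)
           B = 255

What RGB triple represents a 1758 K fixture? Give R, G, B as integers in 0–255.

t = 1758/100 = 17.58; the t ≤ 66 branch applies.
R = 255 by definition for t ≤ 66.
G = 99.47·ln 17.58 − 161.1 = 99.47·2.8668 − 161.1 = 124.057.
t = 17.58 ≤ 19, so B = 0.
Rounded: (255, 124, 0).

R=255, G=124, B=0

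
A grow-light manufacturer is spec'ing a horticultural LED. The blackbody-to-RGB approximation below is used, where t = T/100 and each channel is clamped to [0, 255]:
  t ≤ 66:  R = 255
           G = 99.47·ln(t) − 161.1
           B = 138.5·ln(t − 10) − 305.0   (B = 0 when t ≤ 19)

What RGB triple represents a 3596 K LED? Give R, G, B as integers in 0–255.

t = 3596/100 = 35.96; the t ≤ 66 branch applies.
R = 255 by definition for t ≤ 66.
G = 99.47·ln 35.96 − 161.1 = 99.47·3.5824 − 161.1 = 195.242.
B = 138.5·ln(35.96 − 10) − 305.0 = 138.5·ln 25.96 − 305.0 = 138.5·3.2566 − 305.0 = 146.033.
Rounded: (255, 195, 146).

R=255, G=195, B=146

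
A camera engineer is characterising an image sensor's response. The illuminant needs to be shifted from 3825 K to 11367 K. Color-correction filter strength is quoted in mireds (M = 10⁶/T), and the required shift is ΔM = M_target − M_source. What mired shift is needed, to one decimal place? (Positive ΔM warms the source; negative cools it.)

M_source = 10⁶/3825 = 261.438; M_target = 10⁶/11367 = 87.974.
ΔM = 87.974 − 261.438 = -173.464 → -173.5 mireds, a cooling shift.

-173.5 mireds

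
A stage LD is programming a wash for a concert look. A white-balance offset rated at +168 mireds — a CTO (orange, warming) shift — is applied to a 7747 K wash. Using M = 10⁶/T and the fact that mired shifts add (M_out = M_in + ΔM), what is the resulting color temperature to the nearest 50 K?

M_in = 10⁶/7747 = 129.08 mireds.
M_out = 129.08 + (+168) = 297.08 mireds.
T_out = 10⁶/297.08 = 3366.1 K → 3350 K.

3350 K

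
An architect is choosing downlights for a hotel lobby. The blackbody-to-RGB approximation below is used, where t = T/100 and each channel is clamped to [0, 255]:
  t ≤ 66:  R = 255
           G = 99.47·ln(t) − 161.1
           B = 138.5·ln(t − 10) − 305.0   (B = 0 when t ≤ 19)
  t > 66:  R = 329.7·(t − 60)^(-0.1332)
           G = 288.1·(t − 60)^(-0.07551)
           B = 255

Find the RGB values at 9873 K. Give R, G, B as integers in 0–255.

t = 9873/100 = 98.73; the t > 66 branch applies.
R = 329.7·(98.73 − 60)^(-0.1332) = 329.7·38.73^(-0.1332) = 329.7·0.61443 = 202.577.
G = 288.1·(98.73 − 60)^(-0.07551) = 288.1·38.73^(-0.07551) = 288.1·0.75873 = 218.590.
B = 255 by definition for t > 66.
Rounded: (203, 219, 255).

R=203, G=219, B=255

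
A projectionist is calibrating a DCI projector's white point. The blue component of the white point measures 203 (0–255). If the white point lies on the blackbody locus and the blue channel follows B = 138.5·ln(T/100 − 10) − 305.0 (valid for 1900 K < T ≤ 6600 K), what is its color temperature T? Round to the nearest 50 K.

4900 K

ln(t − 10) = (203 + 305.0) / 138.5 = 3.6679.
t − 10 = e^3.6679 = 39.168, so t = 49.168.
T = 100·t = 4917 K → 4900 K to the nearest 50 K.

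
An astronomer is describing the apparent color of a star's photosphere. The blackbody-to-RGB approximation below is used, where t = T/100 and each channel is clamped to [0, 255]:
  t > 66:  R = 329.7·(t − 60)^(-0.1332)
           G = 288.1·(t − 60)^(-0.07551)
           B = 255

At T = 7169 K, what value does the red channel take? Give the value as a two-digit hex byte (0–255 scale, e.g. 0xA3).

t = 7169/100 = 71.69; the t > 66 branch applies.
R = 329.7·(71.69 − 60)^(-0.1332) = 329.7·11.69^(-0.1332) = 329.7·0.72072 = 237.622.
Rounded: 238; in hex, 0xEE.

0xEE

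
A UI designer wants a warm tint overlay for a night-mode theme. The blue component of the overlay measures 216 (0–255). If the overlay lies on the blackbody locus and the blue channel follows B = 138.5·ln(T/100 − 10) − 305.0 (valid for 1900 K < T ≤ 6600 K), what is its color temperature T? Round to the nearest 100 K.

ln(t − 10) = (216 + 305.0) / 138.5 = 3.7617.
t − 10 = e^3.7617 = 43.023, so t = 53.023.
T = 100·t = 5302 K → 5300 K to the nearest 100 K.

5300 K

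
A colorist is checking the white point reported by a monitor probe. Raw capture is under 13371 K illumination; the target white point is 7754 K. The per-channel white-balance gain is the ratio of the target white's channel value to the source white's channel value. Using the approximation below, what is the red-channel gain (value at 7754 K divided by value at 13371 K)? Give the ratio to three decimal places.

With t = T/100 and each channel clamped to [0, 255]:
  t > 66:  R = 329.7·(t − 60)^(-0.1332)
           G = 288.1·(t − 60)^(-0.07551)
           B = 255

At 13371 K (t = 133.71):
  R = 329.7·(133.71 − 60)^(-0.1332) = 329.7·73.71^(-0.1332) = 329.7·0.56396 = 185.936.
At 7754 K (t = 77.54):
  R = 329.7·(77.54 − 60)^(-0.1332) = 329.7·17.54^(-0.1332) = 329.7·0.68280 = 225.120.
Gain = 225.120 / 185.936 = 1.2107 → 1.211.

1.211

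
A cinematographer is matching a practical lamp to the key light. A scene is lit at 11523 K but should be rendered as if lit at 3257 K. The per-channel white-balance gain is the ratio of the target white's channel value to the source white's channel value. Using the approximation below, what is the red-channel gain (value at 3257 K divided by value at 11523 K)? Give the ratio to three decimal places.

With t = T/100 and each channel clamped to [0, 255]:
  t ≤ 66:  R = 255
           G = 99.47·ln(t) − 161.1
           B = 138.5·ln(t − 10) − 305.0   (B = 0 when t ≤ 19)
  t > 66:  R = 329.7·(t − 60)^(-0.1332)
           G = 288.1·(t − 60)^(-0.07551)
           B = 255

1.320

At 11523 K (t = 115.23):
  R = 329.7·(115.23 − 60)^(-0.1332) = 329.7·55.23^(-0.1332) = 329.7·0.58606 = 193.224.
At 3257 K (t = 32.57):
  R = 255 by definition for t ≤ 66.
Gain = 255.000 / 193.224 = 1.3197 → 1.320.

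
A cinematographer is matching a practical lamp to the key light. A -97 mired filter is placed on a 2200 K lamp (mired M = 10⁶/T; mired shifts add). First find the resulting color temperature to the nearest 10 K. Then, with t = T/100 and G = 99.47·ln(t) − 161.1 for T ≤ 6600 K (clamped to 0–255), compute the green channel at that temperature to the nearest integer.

M_in = 10⁶/2200 = 454.55; M_out = 454.55 + (-97) = 357.55.
T_out = 10⁶/357.55 = 2796.8 K → 2800 K; t = 28.
G = 99.47·ln 28 − 161.1 = 99.47·3.3322 − 161.1 = 170.354.
Rounded: 170.

170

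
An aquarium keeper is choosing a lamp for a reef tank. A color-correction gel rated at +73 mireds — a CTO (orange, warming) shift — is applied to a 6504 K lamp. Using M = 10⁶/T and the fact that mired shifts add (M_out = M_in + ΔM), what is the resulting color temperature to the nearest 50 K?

4400 K

M_in = 10⁶/6504 = 153.75 mireds.
M_out = 153.75 + (+73) = 226.75 mireds.
T_out = 10⁶/226.75 = 4410.1 K → 4400 K.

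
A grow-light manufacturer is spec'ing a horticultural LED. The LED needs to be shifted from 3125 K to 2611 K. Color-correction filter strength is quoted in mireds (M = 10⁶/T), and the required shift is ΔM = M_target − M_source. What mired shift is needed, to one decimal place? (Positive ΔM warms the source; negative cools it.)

M_source = 10⁶/3125 = 320.000; M_target = 10⁶/2611 = 382.995.
ΔM = 382.995 − 320.000 = 62.995 → +63.0 mireds, a warming shift.

+63.0 mireds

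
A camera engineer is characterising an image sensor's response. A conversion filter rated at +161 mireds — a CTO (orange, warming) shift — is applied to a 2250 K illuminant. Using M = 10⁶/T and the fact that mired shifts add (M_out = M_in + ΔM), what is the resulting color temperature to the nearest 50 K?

1650 K

M_in = 10⁶/2250 = 444.44 mireds.
M_out = 444.44 + (+161) = 605.44 mireds.
T_out = 10⁶/605.44 = 1651.7 K → 1650 K.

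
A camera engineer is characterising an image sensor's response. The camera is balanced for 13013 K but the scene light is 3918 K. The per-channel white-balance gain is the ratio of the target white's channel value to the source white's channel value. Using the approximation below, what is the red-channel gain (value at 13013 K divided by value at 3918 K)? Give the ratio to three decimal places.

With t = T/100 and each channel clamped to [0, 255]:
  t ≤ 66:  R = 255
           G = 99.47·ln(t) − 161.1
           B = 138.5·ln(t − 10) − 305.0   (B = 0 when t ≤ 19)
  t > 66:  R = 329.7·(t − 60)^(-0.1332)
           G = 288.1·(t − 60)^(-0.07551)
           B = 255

At 3918 K (t = 39.18):
  R = 255 by definition for t ≤ 66.
At 13013 K (t = 130.13):
  R = 329.7·(130.13 − 60)^(-0.1332) = 329.7·70.13^(-0.1332) = 329.7·0.56771 = 187.174.
Gain = 187.174 / 255.000 = 0.7340 → 0.734.

0.734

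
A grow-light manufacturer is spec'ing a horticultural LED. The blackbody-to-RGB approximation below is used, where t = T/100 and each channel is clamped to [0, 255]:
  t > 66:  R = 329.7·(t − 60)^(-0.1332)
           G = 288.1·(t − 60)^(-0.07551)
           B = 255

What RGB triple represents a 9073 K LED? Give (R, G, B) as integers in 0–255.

t = 9073/100 = 90.73; the t > 66 branch applies.
R = 329.7·(90.73 − 60)^(-0.1332) = 329.7·30.73^(-0.1332) = 329.7·0.63366 = 208.918.
G = 288.1·(90.73 − 60)^(-0.07551) = 288.1·30.73^(-0.07551) = 288.1·0.77210 = 222.442.
B = 255 by definition for t > 66.
Rounded: (209, 222, 255).

(209, 222, 255)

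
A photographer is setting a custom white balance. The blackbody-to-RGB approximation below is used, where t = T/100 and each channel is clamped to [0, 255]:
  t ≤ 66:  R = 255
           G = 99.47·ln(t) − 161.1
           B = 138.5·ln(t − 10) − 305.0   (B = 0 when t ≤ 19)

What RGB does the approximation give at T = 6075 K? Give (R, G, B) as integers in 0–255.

(255, 247, 239)

t = 6075/100 = 60.75; the t ≤ 66 branch applies.
R = 255 by definition for t ≤ 66.
G = 99.47·ln 60.75 − 161.1 = 99.47·4.1068 − 161.1 = 247.400.
B = 138.5·ln(60.75 − 10) − 305.0 = 138.5·ln 50.75 − 305.0 = 138.5·3.9269 − 305.0 = 238.877.
Rounded: (255, 247, 239).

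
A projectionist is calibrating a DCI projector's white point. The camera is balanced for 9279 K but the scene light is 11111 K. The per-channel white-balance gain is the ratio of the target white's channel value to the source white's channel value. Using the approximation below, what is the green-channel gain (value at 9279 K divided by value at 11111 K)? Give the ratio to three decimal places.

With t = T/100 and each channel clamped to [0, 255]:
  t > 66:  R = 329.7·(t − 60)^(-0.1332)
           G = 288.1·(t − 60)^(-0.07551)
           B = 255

1.034

At 11111 K (t = 111.11):
  G = 288.1·(111.11 − 60)^(-0.07551) = 288.1·51.11^(-0.07551) = 288.1·0.74300 = 214.059.
At 9279 K (t = 92.79):
  G = 288.1·(92.79 − 60)^(-0.07551) = 288.1·32.79^(-0.07551) = 288.1·0.76833 = 221.355.
Gain = 221.355 / 214.059 = 1.0341 → 1.034.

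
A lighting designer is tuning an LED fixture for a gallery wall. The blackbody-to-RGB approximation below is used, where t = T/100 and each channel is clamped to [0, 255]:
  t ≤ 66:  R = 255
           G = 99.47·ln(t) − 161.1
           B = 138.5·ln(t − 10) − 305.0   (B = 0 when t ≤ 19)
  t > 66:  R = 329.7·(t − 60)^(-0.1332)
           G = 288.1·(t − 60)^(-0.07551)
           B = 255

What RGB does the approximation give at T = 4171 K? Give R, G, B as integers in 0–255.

t = 4171/100 = 41.71; the t ≤ 66 branch applies.
R = 255 by definition for t ≤ 66.
G = 99.47·ln 41.71 − 161.1 = 99.47·3.7307 − 161.1 = 209.997.
B = 138.5·ln(41.71 − 10) − 305.0 = 138.5·ln 31.71 − 305.0 = 138.5·3.4566 − 305.0 = 173.744.
Rounded: (255, 210, 174).

R=255, G=210, B=174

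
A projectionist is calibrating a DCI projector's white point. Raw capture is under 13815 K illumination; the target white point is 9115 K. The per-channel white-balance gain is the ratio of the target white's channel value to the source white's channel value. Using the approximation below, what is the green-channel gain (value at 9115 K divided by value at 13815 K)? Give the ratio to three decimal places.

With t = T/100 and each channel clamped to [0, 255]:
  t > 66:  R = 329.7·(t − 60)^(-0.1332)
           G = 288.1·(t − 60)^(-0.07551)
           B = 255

1.072

At 13815 K (t = 138.15):
  G = 288.1·(138.15 − 60)^(-0.07551) = 288.1·78.15^(-0.07551) = 288.1·0.71956 = 207.304.
At 9115 K (t = 91.15):
  G = 288.1·(91.15 − 60)^(-0.07551) = 288.1·31.15^(-0.07551) = 288.1·0.77131 = 222.214.
Gain = 222.214 / 207.304 = 1.0719 → 1.072.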